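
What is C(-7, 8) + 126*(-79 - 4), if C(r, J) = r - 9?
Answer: -10474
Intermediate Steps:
C(r, J) = -9 + r
C(-7, 8) + 126*(-79 - 4) = (-9 - 7) + 126*(-79 - 4) = -16 + 126*(-83) = -16 - 10458 = -10474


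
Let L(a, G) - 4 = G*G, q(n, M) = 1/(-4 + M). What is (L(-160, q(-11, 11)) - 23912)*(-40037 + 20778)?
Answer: 22561745169/49 ≈ 4.6044e+8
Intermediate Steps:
L(a, G) = 4 + G² (L(a, G) = 4 + G*G = 4 + G²)
(L(-160, q(-11, 11)) - 23912)*(-40037 + 20778) = ((4 + (1/(-4 + 11))²) - 23912)*(-40037 + 20778) = ((4 + (1/7)²) - 23912)*(-19259) = ((4 + (⅐)²) - 23912)*(-19259) = ((4 + 1/49) - 23912)*(-19259) = (197/49 - 23912)*(-19259) = -1171491/49*(-19259) = 22561745169/49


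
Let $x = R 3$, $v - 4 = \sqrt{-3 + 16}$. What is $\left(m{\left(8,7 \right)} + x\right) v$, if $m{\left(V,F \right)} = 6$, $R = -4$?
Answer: $-24 - 6 \sqrt{13} \approx -45.633$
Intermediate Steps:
$v = 4 + \sqrt{13}$ ($v = 4 + \sqrt{-3 + 16} = 4 + \sqrt{13} \approx 7.6056$)
$x = -12$ ($x = \left(-4\right) 3 = -12$)
$\left(m{\left(8,7 \right)} + x\right) v = \left(6 - 12\right) \left(4 + \sqrt{13}\right) = - 6 \left(4 + \sqrt{13}\right) = -24 - 6 \sqrt{13}$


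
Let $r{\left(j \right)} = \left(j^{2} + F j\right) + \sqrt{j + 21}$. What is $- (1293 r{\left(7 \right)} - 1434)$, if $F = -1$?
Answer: $-52872 - 2586 \sqrt{7} \approx -59714.0$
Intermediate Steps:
$r{\left(j \right)} = j^{2} + \sqrt{21 + j} - j$ ($r{\left(j \right)} = \left(j^{2} - j\right) + \sqrt{j + 21} = \left(j^{2} - j\right) + \sqrt{21 + j} = j^{2} + \sqrt{21 + j} - j$)
$- (1293 r{\left(7 \right)} - 1434) = - (1293 \left(7^{2} + \sqrt{21 + 7} - 7\right) - 1434) = - (1293 \left(49 + \sqrt{28} - 7\right) - 1434) = - (1293 \left(49 + 2 \sqrt{7} - 7\right) - 1434) = - (1293 \left(42 + 2 \sqrt{7}\right) - 1434) = - (\left(54306 + 2586 \sqrt{7}\right) - 1434) = - (52872 + 2586 \sqrt{7}) = -52872 - 2586 \sqrt{7}$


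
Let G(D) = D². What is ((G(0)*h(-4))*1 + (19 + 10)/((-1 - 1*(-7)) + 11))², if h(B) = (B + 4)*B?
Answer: 841/289 ≈ 2.9100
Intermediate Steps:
h(B) = B*(4 + B) (h(B) = (4 + B)*B = B*(4 + B))
((G(0)*h(-4))*1 + (19 + 10)/((-1 - 1*(-7)) + 11))² = ((0²*(-4*(4 - 4)))*1 + (19 + 10)/((-1 - 1*(-7)) + 11))² = ((0*(-4*0))*1 + 29/((-1 + 7) + 11))² = ((0*0)*1 + 29/(6 + 11))² = (0*1 + 29/17)² = (0 + 29*(1/17))² = (0 + 29/17)² = (29/17)² = 841/289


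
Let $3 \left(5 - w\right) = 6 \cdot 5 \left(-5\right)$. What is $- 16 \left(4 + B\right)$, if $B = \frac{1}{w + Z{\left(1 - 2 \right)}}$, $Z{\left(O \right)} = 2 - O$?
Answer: $- \frac{1864}{29} \approx -64.276$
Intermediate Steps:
$w = 55$ ($w = 5 - \frac{6 \cdot 5 \left(-5\right)}{3} = 5 - \frac{30 \left(-5\right)}{3} = 5 - -50 = 5 + 50 = 55$)
$B = \frac{1}{58}$ ($B = \frac{1}{55 + \left(2 - \left(1 - 2\right)\right)} = \frac{1}{55 + \left(2 - -1\right)} = \frac{1}{55 + \left(2 + 1\right)} = \frac{1}{55 + 3} = \frac{1}{58} \approx 0.017241$)
$- 16 \left(4 + B\right) = - 16 \left(4 + \frac{1}{58}\right) = \left(-16\right) \frac{233}{58} = - \frac{1864}{29}$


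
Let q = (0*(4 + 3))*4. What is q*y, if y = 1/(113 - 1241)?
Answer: 0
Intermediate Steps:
y = -1/1128 (y = 1/(-1128) = -1/1128 ≈ -0.00088653)
q = 0 (q = (0*7)*4 = 0*4 = 0)
q*y = 0*(-1/1128) = 0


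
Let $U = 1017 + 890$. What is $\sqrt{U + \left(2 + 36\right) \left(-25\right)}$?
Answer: $\sqrt{957} \approx 30.935$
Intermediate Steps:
$U = 1907$
$\sqrt{U + \left(2 + 36\right) \left(-25\right)} = \sqrt{1907 + \left(2 + 36\right) \left(-25\right)} = \sqrt{1907 + 38 \left(-25\right)} = \sqrt{1907 - 950} = \sqrt{957}$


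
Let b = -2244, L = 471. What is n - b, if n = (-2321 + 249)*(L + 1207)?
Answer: -3474572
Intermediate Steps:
n = -3476816 (n = (-2321 + 249)*(471 + 1207) = -2072*1678 = -3476816)
n - b = -3476816 - 1*(-2244) = -3476816 + 2244 = -3474572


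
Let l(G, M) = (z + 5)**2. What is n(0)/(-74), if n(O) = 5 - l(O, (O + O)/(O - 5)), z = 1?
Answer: 31/74 ≈ 0.41892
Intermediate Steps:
l(G, M) = 36 (l(G, M) = (1 + 5)**2 = 6**2 = 36)
n(O) = -31 (n(O) = 5 - 1*36 = 5 - 36 = -31)
n(0)/(-74) = -31/(-74) = -1/74*(-31) = 31/74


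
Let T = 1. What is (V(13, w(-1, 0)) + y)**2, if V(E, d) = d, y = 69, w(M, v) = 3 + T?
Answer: 5329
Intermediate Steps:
w(M, v) = 4 (w(M, v) = 3 + 1 = 4)
(V(13, w(-1, 0)) + y)**2 = (4 + 69)**2 = 73**2 = 5329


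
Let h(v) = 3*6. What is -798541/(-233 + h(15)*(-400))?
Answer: 798541/7433 ≈ 107.43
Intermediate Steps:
h(v) = 18
-798541/(-233 + h(15)*(-400)) = -798541/(-233 + 18*(-400)) = -798541/(-233 - 7200) = -798541/(-7433) = -798541*(-1/7433) = 798541/7433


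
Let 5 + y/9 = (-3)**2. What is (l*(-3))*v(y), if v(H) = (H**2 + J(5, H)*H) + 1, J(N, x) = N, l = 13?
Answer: -57603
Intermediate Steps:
y = 36 (y = -45 + 9*(-3)**2 = -45 + 9*9 = -45 + 81 = 36)
v(H) = 1 + H**2 + 5*H (v(H) = (H**2 + 5*H) + 1 = 1 + H**2 + 5*H)
(l*(-3))*v(y) = (13*(-3))*(1 + 36**2 + 5*36) = -39*(1 + 1296 + 180) = -39*1477 = -57603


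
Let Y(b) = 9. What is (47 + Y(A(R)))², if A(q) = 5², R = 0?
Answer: 3136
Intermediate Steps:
A(q) = 25
(47 + Y(A(R)))² = (47 + 9)² = 56² = 3136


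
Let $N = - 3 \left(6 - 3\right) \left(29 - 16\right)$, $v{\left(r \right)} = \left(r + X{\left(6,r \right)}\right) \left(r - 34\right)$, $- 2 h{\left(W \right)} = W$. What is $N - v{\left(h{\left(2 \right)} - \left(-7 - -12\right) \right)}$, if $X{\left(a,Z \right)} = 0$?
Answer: $-357$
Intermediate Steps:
$h{\left(W \right)} = - \frac{W}{2}$
$v{\left(r \right)} = r \left(-34 + r\right)$ ($v{\left(r \right)} = \left(r + 0\right) \left(r - 34\right) = r \left(-34 + r\right)$)
$N = -117$ ($N = \left(-3\right) 3 \cdot 13 = \left(-9\right) 13 = -117$)
$N - v{\left(h{\left(2 \right)} - \left(-7 - -12\right) \right)} = -117 - \left(\left(- \frac{1}{2}\right) 2 - \left(-7 - -12\right)\right) \left(-34 - \left(-6 + 12\right)\right) = -117 - \left(-1 - \left(-7 + 12\right)\right) \left(-34 - 6\right) = -117 - \left(-1 - 5\right) \left(-34 - 6\right) = -117 - - 6 \left(-34 - 6\right) = -117 - \left(-6\right) \left(-40\right) = -117 - 240 = -357$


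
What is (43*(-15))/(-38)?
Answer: 645/38 ≈ 16.974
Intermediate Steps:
(43*(-15))/(-38) = -645*(-1/38) = 645/38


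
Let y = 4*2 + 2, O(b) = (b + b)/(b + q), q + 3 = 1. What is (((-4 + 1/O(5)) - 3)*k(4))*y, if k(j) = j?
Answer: -268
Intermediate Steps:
q = -2 (q = -3 + 1 = -2)
O(b) = 2*b/(-2 + b) (O(b) = (b + b)/(b - 2) = (2*b)/(-2 + b) = 2*b/(-2 + b))
y = 10 (y = 8 + 2 = 10)
(((-4 + 1/O(5)) - 3)*k(4))*y = (((-4 + 1/(2*5/(-2 + 5))) - 3)*4)*10 = (((-4 + 1/(2*5/3)) - 3)*4)*10 = (((-4 + 1/(2*5*(1/3))) - 3)*4)*10 = (((-4 + 1/(10/3)) - 3)*4)*10 = (((-4 + 3/10) - 3)*4)*10 = ((-37/10 - 3)*4)*10 = -67/10*4*10 = -134/5*10 = -268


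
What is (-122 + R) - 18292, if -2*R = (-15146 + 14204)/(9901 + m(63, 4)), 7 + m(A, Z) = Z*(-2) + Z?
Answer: -182113989/9890 ≈ -18414.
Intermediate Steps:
m(A, Z) = -7 - Z (m(A, Z) = -7 + (Z*(-2) + Z) = -7 + (-2*Z + Z) = -7 - Z)
R = 471/9890 (R = -(-15146 + 14204)/(2*(9901 + (-7 - 1*4))) = -(-471)/(9901 + (-7 - 4)) = -(-471)/(9901 - 11) = -(-471)/9890 = -½*(-471/4945) = 471/9890 ≈ 0.047624)
(-122 + R) - 18292 = (-122 + 471/9890) - 18292 = -1206109/9890 - 18292 = -182113989/9890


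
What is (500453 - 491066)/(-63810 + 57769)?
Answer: -1341/863 ≈ -1.5539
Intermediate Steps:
(500453 - 491066)/(-63810 + 57769) = 9387/(-6041) = 9387*(-1/6041) = -1341/863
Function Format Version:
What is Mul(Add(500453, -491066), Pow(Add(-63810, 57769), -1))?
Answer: Rational(-1341, 863) ≈ -1.5539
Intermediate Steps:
Mul(Add(500453, -491066), Pow(Add(-63810, 57769), -1)) = Mul(9387, Pow(-6041, -1)) = Mul(9387, Rational(-1, 6041)) = Rational(-1341, 863)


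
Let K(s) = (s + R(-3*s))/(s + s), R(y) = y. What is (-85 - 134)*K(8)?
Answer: 219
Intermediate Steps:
K(s) = -1 (K(s) = (s - 3*s)/(s + s) = (-2*s)/((2*s)) = (-2*s)*(1/(2*s)) = -1)
(-85 - 134)*K(8) = (-85 - 134)*(-1) = -219*(-1) = 219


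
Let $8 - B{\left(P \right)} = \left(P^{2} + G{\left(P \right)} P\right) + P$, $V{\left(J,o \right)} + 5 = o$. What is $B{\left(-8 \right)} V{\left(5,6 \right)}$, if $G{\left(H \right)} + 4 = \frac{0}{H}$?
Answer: $-80$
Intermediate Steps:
$G{\left(H \right)} = -4$ ($G{\left(H \right)} = -4 + \frac{0}{H} = -4 + 0 = -4$)
$V{\left(J,o \right)} = -5 + o$
$B{\left(P \right)} = 8 - P^{2} + 3 P$ ($B{\left(P \right)} = 8 - \left(\left(P^{2} - 4 P\right) + P\right) = 8 - \left(P^{2} - 3 P\right) = 8 - P^{2} + 3 P$)
$B{\left(-8 \right)} V{\left(5,6 \right)} = \left(8 - \left(-8\right)^{2} + 3 \left(-8\right)\right) \left(-5 + 6\right) = \left(8 - 64 - 24\right) 1 = \left(-80\right) 1 = -80$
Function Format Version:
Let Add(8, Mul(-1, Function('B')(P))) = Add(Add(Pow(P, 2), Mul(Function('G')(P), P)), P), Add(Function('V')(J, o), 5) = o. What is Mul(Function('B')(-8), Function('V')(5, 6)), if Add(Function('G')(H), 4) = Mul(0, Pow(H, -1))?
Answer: -80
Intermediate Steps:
Function('G')(H) = -4 (Function('G')(H) = Add(-4, Mul(0, Pow(H, -1))) = Add(-4, 0) = -4)
Function('V')(J, o) = Add(-5, o)
Function('B')(P) = Add(8, Mul(-1, Pow(P, 2)), Mul(3, P)) (Function('B')(P) = Add(8, Mul(-1, Add(Add(Pow(P, 2), Mul(-4, P)), P))) = Add(8, Mul(-1, Add(Pow(P, 2), Mul(-3, P)))) = Add(8, Add(Mul(-1, Pow(P, 2)), Mul(3, P))) = Add(8, Mul(-1, Pow(P, 2)), Mul(3, P)))
Mul(Function('B')(-8), Function('V')(5, 6)) = Mul(Add(8, Mul(-1, Pow(-8, 2)), Mul(3, -8)), Add(-5, 6)) = Mul(Add(8, Mul(-1, 64), -24), 1) = Mul(Add(8, -64, -24), 1) = Mul(-80, 1) = -80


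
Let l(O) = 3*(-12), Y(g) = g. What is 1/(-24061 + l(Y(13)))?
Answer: -1/24097 ≈ -4.1499e-5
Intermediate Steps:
l(O) = -36
1/(-24061 + l(Y(13))) = 1/(-24061 - 36) = 1/(-24097) = -1/24097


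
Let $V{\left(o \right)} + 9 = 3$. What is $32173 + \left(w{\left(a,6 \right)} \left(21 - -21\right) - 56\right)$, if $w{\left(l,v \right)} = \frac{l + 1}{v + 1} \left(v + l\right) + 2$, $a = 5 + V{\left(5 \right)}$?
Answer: $32201$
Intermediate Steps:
$V{\left(o \right)} = -6$ ($V{\left(o \right)} = -9 + 3 = -6$)
$a = -1$ ($a = 5 - 6 = -1$)
$w{\left(l,v \right)} = 2 + \frac{\left(1 + l\right) \left(l + v\right)}{1 + v}$ ($w{\left(l,v \right)} = \frac{1 + l}{1 + v} \left(l + v\right) + 2 = \frac{\left(1 + l\right) \left(l + v\right)}{1 + v} + 2 = 2 + \frac{\left(1 + l\right) \left(l + v\right)}{1 + v}$)
$32173 + \left(w{\left(a,6 \right)} \left(21 - -21\right) - 56\right) = 32173 - \left(56 - \frac{2 - 1 + \left(-1\right)^{2} + 3 \cdot 6 - 6}{1 + 6} \left(21 - -21\right)\right) = 32173 - \left(56 - \frac{2 - 1 + 1 + 18 - 6}{7} \left(21 + 21\right)\right) = 32173 - \left(56 - \frac{1}{7} \cdot 14 \cdot 42\right) = 32173 + \left(2 \cdot 42 - 56\right) = 32173 + \left(84 - 56\right) = 32173 + 28 = 32201$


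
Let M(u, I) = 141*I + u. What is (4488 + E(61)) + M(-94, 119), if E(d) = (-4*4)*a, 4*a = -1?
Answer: 21177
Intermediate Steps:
a = -1/4 (a = (1/4)*(-1) = -1/4 ≈ -0.25000)
M(u, I) = u + 141*I
E(d) = 4 (E(d) = -4*4*(-1/4) = -16*(-1/4) = 4)
(4488 + E(61)) + M(-94, 119) = (4488 + 4) + (-94 + 141*119) = 4492 + (-94 + 16779) = 4492 + 16685 = 21177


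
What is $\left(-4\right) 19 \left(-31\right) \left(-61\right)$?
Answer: $-143716$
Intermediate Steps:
$\left(-4\right) 19 \left(-31\right) \left(-61\right) = \left(-76\right) \left(-31\right) \left(-61\right) = 2356 \left(-61\right) = -143716$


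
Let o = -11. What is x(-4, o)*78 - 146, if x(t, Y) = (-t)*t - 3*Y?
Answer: 1180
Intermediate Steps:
x(t, Y) = -t² - 3*Y
x(-4, o)*78 - 146 = (-1*(-4)² - 3*(-11))*78 - 146 = (-1*16 + 33)*78 - 146 = (-16 + 33)*78 - 146 = 17*78 - 146 = 1326 - 146 = 1180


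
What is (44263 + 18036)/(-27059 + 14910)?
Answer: -62299/12149 ≈ -5.1279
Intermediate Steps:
(44263 + 18036)/(-27059 + 14910) = 62299/(-12149) = 62299*(-1/12149) = -62299/12149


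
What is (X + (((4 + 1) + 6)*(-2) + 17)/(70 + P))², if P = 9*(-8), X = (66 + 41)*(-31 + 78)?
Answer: 101263969/4 ≈ 2.5316e+7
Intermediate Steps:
X = 5029 (X = 107*47 = 5029)
P = -72
(X + (((4 + 1) + 6)*(-2) + 17)/(70 + P))² = (5029 + (((4 + 1) + 6)*(-2) + 17)/(70 - 72))² = (5029 + ((5 + 6)*(-2) + 17)/(-2))² = (5029 + (11*(-2) + 17)*(-½))² = (5029 + (-22 + 17)*(-½))² = (5029 - 5*(-½))² = (5029 + 5/2)² = (10063/2)² = 101263969/4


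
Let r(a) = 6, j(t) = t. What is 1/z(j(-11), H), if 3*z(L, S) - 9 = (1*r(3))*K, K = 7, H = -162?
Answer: 1/17 ≈ 0.058824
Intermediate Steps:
z(L, S) = 17 (z(L, S) = 3 + ((1*6)*7)/3 = 3 + (6*7)/3 = 3 + (1/3)*42 = 3 + 14 = 17)
1/z(j(-11), H) = 1/17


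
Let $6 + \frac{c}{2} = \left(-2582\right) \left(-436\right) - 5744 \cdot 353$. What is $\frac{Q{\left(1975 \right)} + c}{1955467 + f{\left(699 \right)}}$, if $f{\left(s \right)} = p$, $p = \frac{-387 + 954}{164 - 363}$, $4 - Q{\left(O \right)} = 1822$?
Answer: $- \frac{179656205}{194568683} \approx -0.92336$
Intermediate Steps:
$Q{\left(O \right)} = -1818$ ($Q{\left(O \right)} = 4 - 1822 = -1818$)
$p = - \frac{567}{199}$ ($p = \frac{567}{-199} = 567 \left(- \frac{1}{199}\right) = - \frac{567}{199} \approx -2.8492$)
$f{\left(s \right)} = - \frac{567}{199}$
$c = -1803772$ ($c = -12 + 2 \left(\left(-2582\right) \left(-436\right) - 5744 \cdot 353\right) = -12 + 2 \left(1125752 - 2027632\right) = -12 + 2 \left(-901880\right) = -12 - 1803760 = -1803772$)
$\frac{Q{\left(1975 \right)} + c}{1955467 + f{\left(699 \right)}} = \frac{-1818 - 1803772}{1955467 - \frac{567}{199}} = - \frac{1805590}{\frac{389137366}{199}} = \left(-1805590\right) \frac{199}{389137366} = - \frac{179656205}{194568683}$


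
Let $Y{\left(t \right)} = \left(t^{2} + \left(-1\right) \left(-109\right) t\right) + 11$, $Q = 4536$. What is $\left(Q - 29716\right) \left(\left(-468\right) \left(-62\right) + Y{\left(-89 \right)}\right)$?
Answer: $-686079460$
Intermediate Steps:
$Y{\left(t \right)} = 11 + t^{2} + 109 t$ ($Y{\left(t \right)} = \left(t^{2} + 109 t\right) + 11 = 11 + t^{2} + 109 t$)
$\left(Q - 29716\right) \left(\left(-468\right) \left(-62\right) + Y{\left(-89 \right)}\right) = \left(4536 - 29716\right) \left(\left(-468\right) \left(-62\right) + \left(11 + \left(-89\right)^{2} + 109 \left(-89\right)\right)\right) = - 25180 \left(29016 + \left(11 + 7921 - 9701\right)\right) = - 25180 \left(29016 - 1769\right) = \left(-25180\right) 27247 = -686079460$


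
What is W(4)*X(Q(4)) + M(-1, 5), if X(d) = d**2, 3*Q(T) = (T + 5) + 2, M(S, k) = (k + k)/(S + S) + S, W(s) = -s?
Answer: -538/9 ≈ -59.778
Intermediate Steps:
M(S, k) = S + k/S (M(S, k) = (2*k)/((2*S)) + S = (2*k)*(1/(2*S)) + S = k/S + S = S + k/S)
Q(T) = 7/3 + T/3 (Q(T) = ((T + 5) + 2)/3 = ((5 + T) + 2)/3 = (7 + T)/3 = 7/3 + T/3)
W(4)*X(Q(4)) + M(-1, 5) = (-1*4)*(7/3 + (1/3)*4)**2 + (-1 + 5/(-1)) = -4*(7/3 + 4/3)**2 + (-1 + 5*(-1)) = -4*(11/3)**2 + (-1 - 5) = -4*121/9 - 6 = -484/9 - 6 = -538/9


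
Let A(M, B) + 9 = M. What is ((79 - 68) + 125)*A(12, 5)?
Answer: 408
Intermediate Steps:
A(M, B) = -9 + M
((79 - 68) + 125)*A(12, 5) = ((79 - 68) + 125)*(-9 + 12) = (11 + 125)*3 = 136*3 = 408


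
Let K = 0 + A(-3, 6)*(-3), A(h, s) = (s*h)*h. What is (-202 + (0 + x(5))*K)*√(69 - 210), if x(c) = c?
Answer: -1012*I*√141 ≈ -12017.0*I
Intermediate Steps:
A(h, s) = s*h² (A(h, s) = (h*s)*h = s*h²)
K = -162 (K = 0 + (6*(-3)²)*(-3) = 0 + (6*9)*(-3) = 0 + 54*(-3) = 0 - 162 = -162)
(-202 + (0 + x(5))*K)*√(69 - 210) = (-202 + (0 + 5)*(-162))*√(69 - 210) = (-202 + 5*(-162))*√(-141) = (-202 - 810)*(I*√141) = -1012*I*√141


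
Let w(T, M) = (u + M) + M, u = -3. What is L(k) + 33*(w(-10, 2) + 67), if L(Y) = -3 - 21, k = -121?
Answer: 2220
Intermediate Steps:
L(Y) = -24
w(T, M) = -3 + 2*M (w(T, M) = (-3 + M) + M = -3 + 2*M)
L(k) + 33*(w(-10, 2) + 67) = -24 + 33*((-3 + 2*2) + 67) = -24 + 33*((-3 + 4) + 67) = -24 + 33*(1 + 67) = -24 + 33*68 = -24 + 2244 = 2220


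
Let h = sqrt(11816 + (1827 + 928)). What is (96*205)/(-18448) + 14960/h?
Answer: -1230/1153 + 14960*sqrt(1619)/4857 ≈ 122.87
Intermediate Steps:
h = 3*sqrt(1619) (h = sqrt(11816 + 2755) = sqrt(14571) = 3*sqrt(1619) ≈ 120.71)
(96*205)/(-18448) + 14960/h = (96*205)/(-18448) + 14960/((3*sqrt(1619))) = 19680*(-1/18448) + 14960*(sqrt(1619)/4857) = -1230/1153 + 14960*sqrt(1619)/4857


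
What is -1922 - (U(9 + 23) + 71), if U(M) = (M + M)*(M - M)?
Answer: -1993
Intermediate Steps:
U(M) = 0 (U(M) = (2*M)*0 = 0)
-1922 - (U(9 + 23) + 71) = -1922 - (0 + 71) = -1922 - 1*71 = -1922 - 71 = -1993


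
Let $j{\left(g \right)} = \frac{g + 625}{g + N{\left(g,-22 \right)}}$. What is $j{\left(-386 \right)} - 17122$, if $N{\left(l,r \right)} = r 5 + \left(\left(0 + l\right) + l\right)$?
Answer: $- \frac{21710935}{1268} \approx -17122.0$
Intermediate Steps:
$N{\left(l,r \right)} = 2 l + 5 r$ ($N{\left(l,r \right)} = 5 r + \left(l + l\right) = 5 r + 2 l = 2 l + 5 r$)
$j{\left(g \right)} = \frac{625 + g}{-110 + 3 g}$ ($j{\left(g \right)} = \frac{g + 625}{g + \left(2 g + 5 \left(-22\right)\right)} = \frac{625 + g}{g + \left(2 g - 110\right)} = \frac{625 + g}{g + \left(-110 + 2 g\right)} = \frac{625 + g}{-110 + 3 g}$)
$j{\left(-386 \right)} - 17122 = \frac{625 - 386}{-110 + 3 \left(-386\right)} - 17122 = \frac{1}{-110 - 1158} \cdot 239 - 17122 = \frac{1}{-1268} \cdot 239 - 17122 = \left(- \frac{1}{1268}\right) 239 - 17122 = - \frac{239}{1268} - 17122 = - \frac{21710935}{1268}$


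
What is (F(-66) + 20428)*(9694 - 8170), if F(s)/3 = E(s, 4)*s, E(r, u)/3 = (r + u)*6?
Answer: 367887504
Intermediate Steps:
E(r, u) = 18*r + 18*u (E(r, u) = 3*((r + u)*6) = 3*(6*r + 6*u) = 18*r + 18*u)
F(s) = 3*s*(72 + 18*s) (F(s) = 3*((18*s + 18*4)*s) = 3*((18*s + 72)*s) = 3*((72 + 18*s)*s) = 3*(s*(72 + 18*s)) = 3*s*(72 + 18*s))
(F(-66) + 20428)*(9694 - 8170) = (54*(-66)*(4 - 66) + 20428)*(9694 - 8170) = (54*(-66)*(-62) + 20428)*1524 = (220968 + 20428)*1524 = 241396*1524 = 367887504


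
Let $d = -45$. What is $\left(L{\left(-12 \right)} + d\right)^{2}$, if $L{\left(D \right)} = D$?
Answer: $3249$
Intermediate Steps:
$\left(L{\left(-12 \right)} + d\right)^{2} = \left(-12 - 45\right)^{2} = \left(-57\right)^{2} = 3249$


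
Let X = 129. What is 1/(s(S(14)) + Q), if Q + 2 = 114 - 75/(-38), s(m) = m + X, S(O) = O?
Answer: 38/9765 ≈ 0.0038914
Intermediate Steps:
s(m) = 129 + m (s(m) = m + 129 = 129 + m)
Q = 4331/38 (Q = -2 + (114 - 75/(-38)) = -2 + (114 - 1/38*(-75)) = -2 + (114 + 75/38) = -2 + 4407/38 = 4331/38 ≈ 113.97)
1/(s(S(14)) + Q) = 1/((129 + 14) + 4331/38) = 1/(143 + 4331/38) = 1/(9765/38) = 38/9765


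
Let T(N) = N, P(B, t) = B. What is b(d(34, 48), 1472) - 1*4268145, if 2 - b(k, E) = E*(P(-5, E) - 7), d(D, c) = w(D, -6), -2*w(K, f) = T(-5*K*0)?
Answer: -4250479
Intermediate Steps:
w(K, f) = 0 (w(K, f) = -(-5*K)*0/2 = -½*0 = 0)
d(D, c) = 0
b(k, E) = 2 + 12*E (b(k, E) = 2 - E*(-5 - 7) = 2 - E*(-12) = 2 - (-12)*E = 2 + 12*E)
b(d(34, 48), 1472) - 1*4268145 = (2 + 12*1472) - 1*4268145 = (2 + 17664) - 4268145 = 17666 - 4268145 = -4250479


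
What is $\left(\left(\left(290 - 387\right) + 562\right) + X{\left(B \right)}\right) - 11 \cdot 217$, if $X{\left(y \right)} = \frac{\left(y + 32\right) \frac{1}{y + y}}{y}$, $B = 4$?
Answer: $- \frac{15367}{8} \approx -1920.9$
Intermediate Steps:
$X{\left(y \right)} = \frac{32 + y}{2 y^{2}}$ ($X{\left(y \right)} = \frac{\left(32 + y\right) \frac{1}{2 y}}{y} = \frac{\frac{1}{2} \frac{1}{y} \left(32 + y\right)}{y} = \frac{32 + y}{2 y^{2}}$)
$\left(\left(\left(290 - 387\right) + 562\right) + X{\left(B \right)}\right) - 11 \cdot 217 = \left(\left(\left(290 - 387\right) + 562\right) + \frac{32 + 4}{2 \cdot 16}\right) - 11 \cdot 217 = \left(\left(-97 + 562\right) + \frac{1}{2} \cdot \frac{1}{16} \cdot 36\right) - 2387 = \left(465 + \frac{9}{8}\right) - 2387 = \frac{3729}{8} - 2387 = - \frac{15367}{8}$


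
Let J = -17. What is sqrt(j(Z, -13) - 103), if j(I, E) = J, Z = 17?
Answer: 2*I*sqrt(30) ≈ 10.954*I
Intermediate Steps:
j(I, E) = -17
sqrt(j(Z, -13) - 103) = sqrt(-17 - 103) = sqrt(-120) = 2*I*sqrt(30)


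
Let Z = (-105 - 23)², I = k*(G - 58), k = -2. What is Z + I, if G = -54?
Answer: 16608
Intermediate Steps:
I = 224 (I = -2*(-54 - 58) = -2*(-112) = 224)
Z = 16384 (Z = (-128)² = 16384)
Z + I = 16384 + 224 = 16608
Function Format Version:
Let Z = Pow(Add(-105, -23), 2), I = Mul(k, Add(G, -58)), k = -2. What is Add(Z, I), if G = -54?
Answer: 16608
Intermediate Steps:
I = 224 (I = Mul(-2, Add(-54, -58)) = Mul(-2, -112) = 224)
Z = 16384 (Z = Pow(-128, 2) = 16384)
Add(Z, I) = Add(16384, 224) = 16608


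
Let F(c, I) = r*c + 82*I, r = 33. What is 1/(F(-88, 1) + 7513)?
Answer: 1/4691 ≈ 0.00021317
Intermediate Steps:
F(c, I) = 33*c + 82*I
1/(F(-88, 1) + 7513) = 1/((33*(-88) + 82*1) + 7513) = 1/((-2904 + 82) + 7513) = 1/(-2822 + 7513) = 1/4691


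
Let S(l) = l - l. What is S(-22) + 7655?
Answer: 7655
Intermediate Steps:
S(l) = 0
S(-22) + 7655 = 0 + 7655 = 7655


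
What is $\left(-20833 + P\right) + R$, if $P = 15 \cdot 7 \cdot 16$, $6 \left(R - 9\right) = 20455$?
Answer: $- \frac{94409}{6} \approx -15735.0$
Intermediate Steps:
$R = \frac{20509}{6}$ ($R = 9 + \frac{1}{6} \cdot 20455 = 9 + \frac{20455}{6} = \frac{20509}{6} \approx 3418.2$)
$P = 1680$ ($P = 105 \cdot 16 = 1680$)
$\left(-20833 + P\right) + R = \left(-20833 + 1680\right) + \frac{20509}{6} = -19153 + \frac{20509}{6} = - \frac{94409}{6}$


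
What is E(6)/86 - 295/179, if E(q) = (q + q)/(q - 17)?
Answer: -140609/84667 ≈ -1.6607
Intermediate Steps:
E(q) = 2*q/(-17 + q) (E(q) = (2*q)/(-17 + q) = 2*q/(-17 + q))
E(6)/86 - 295/179 = (2*6/(-17 + 6))/86 - 295/179 = (2*6/(-11))*(1/86) - 295*1/179 = (2*6*(-1/11))*(1/86) - 295/179 = -12/11*1/86 - 295/179 = -6/473 - 295/179 = -140609/84667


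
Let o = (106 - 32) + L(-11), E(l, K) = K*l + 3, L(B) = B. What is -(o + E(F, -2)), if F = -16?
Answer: -98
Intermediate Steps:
E(l, K) = 3 + K*l
o = 63 (o = (106 - 32) - 11 = 74 - 11 = 63)
-(o + E(F, -2)) = -(63 + (3 - 2*(-16))) = -(63 + (3 + 32)) = -(63 + 35) = -1*98 = -98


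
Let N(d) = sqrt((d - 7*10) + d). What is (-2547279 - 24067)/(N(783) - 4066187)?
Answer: 10455573677702/16533876717473 + 5142692*sqrt(374)/16533876717473 ≈ 0.63238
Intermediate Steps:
N(d) = sqrt(-70 + 2*d) (N(d) = sqrt((d - 70) + d) = sqrt((-70 + d) + d) = sqrt(-70 + 2*d))
(-2547279 - 24067)/(N(783) - 4066187) = (-2547279 - 24067)/(sqrt(-70 + 2*783) - 4066187) = -2571346/(sqrt(-70 + 1566) - 4066187) = -2571346/(sqrt(1496) - 4066187) = -2571346/(2*sqrt(374) - 4066187) = -2571346/(-4066187 + 2*sqrt(374))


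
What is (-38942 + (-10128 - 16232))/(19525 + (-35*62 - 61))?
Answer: -32651/8647 ≈ -3.7760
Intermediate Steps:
(-38942 + (-10128 - 16232))/(19525 + (-35*62 - 61)) = (-38942 - 26360)/(19525 + (-2170 - 61)) = -65302/(19525 - 2231) = -65302/17294 = -65302*1/17294 = -32651/8647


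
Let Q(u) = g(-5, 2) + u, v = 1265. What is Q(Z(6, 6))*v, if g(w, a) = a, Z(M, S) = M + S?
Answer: 17710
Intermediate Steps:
Q(u) = 2 + u
Q(Z(6, 6))*v = (2 + (6 + 6))*1265 = (2 + 12)*1265 = 14*1265 = 17710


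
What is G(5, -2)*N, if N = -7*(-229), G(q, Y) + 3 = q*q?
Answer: 35266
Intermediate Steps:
G(q, Y) = -3 + q² (G(q, Y) = -3 + q*q = -3 + q²)
N = 1603
G(5, -2)*N = (-3 + 5²)*1603 = (-3 + 25)*1603 = 22*1603 = 35266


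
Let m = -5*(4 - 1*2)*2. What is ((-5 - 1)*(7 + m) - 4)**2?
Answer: 5476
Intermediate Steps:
m = -20 (m = -5*(4 - 2)*2 = -5*2*2 = -10*2 = -20)
((-5 - 1)*(7 + m) - 4)**2 = ((-5 - 1)*(7 - 20) - 4)**2 = (-6*(-13) - 4)**2 = (78 - 4)**2 = 74**2 = 5476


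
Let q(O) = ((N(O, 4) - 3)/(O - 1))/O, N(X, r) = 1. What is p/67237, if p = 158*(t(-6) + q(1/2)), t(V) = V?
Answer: 316/67237 ≈ 0.0046998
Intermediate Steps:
q(O) = -2/(O*(-1 + O)) (q(O) = ((1 - 3)/(O - 1))/O = (-2/(-1 + O))/O = -2/(O*(-1 + O)))
p = 316 (p = 158*(-6 - 2/((1/2)*(-1 + 1/2))) = 158*(-6 - 2/(1/2*(-1 + 1/2))) = 158*(-6 - 2*2/(-1/2)) = 158*(-6 - 2*2*(-2)) = 158*(-6 + 8) = 158*2 = 316)
p/67237 = 316/67237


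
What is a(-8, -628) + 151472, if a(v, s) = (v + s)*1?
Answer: 150836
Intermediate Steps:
a(v, s) = s + v (a(v, s) = (s + v)*1 = s + v)
a(-8, -628) + 151472 = (-628 - 8) + 151472 = -636 + 151472 = 150836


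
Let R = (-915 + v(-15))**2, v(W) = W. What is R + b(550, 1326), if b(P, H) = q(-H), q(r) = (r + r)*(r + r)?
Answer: 7898004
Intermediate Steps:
q(r) = 4*r**2 (q(r) = (2*r)*(2*r) = 4*r**2)
b(P, H) = 4*H**2 (b(P, H) = 4*(-H)**2 = 4*H**2)
R = 864900 (R = (-915 - 15)**2 = (-930)**2 = 864900)
R + b(550, 1326) = 864900 + 4*1326**2 = 864900 + 4*1758276 = 864900 + 7033104 = 7898004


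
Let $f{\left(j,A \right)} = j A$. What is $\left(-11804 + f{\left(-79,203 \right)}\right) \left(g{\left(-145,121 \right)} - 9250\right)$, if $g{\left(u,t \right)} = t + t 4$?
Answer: $240685445$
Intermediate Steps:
$g{\left(u,t \right)} = 5 t$ ($g{\left(u,t \right)} = t + 4 t = 5 t$)
$f{\left(j,A \right)} = A j$
$\left(-11804 + f{\left(-79,203 \right)}\right) \left(g{\left(-145,121 \right)} - 9250\right) = \left(-11804 + 203 \left(-79\right)\right) \left(5 \cdot 121 - 9250\right) = \left(-11804 - 16037\right) \left(605 - 9250\right) = \left(-27841\right) \left(-8645\right) = 240685445$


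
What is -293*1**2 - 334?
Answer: -627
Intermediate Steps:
-293*1**2 - 334 = -293*1 - 334 = -293 - 334 = -627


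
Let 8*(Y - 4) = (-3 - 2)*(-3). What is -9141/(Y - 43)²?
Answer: -17728/2673 ≈ -6.6322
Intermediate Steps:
Y = 47/8 (Y = 4 + ((-3 - 2)*(-3))/8 = 4 + (-5*(-3))/8 = 4 + (⅛)*15 = 4 + 15/8 = 47/8 ≈ 5.8750)
-9141/(Y - 43)² = -9141/(47/8 - 43)² = -9141/((-297/8)²) = -9141/88209/64 = -9141*64/88209 = -17728/2673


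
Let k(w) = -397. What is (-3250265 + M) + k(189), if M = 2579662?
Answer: -671000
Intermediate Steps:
(-3250265 + M) + k(189) = (-3250265 + 2579662) - 397 = -670603 - 397 = -671000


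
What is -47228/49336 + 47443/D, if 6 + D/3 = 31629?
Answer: -534956321/1170114246 ≈ -0.45718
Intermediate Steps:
D = 94869 (D = -18 + 3*31629 = -18 + 94887 = 94869)
-47228/49336 + 47443/D = -47228/49336 + 47443/94869 = -47228*1/49336 + 47443*(1/94869) = -11807/12334 + 47443/94869 = -534956321/1170114246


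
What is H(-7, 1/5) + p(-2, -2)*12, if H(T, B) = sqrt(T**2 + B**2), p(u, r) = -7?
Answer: -84 + sqrt(1226)/5 ≈ -76.997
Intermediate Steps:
H(T, B) = sqrt(B**2 + T**2)
H(-7, 1/5) + p(-2, -2)*12 = sqrt((1/5)**2 + (-7)**2) - 7*12 = sqrt((1/5)**2 + 49) - 84 = sqrt(1/25 + 49) - 84 = sqrt(1226/25) - 84 = sqrt(1226)/5 - 84 = -84 + sqrt(1226)/5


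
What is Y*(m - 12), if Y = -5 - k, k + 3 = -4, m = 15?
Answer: 6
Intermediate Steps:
k = -7 (k = -3 - 4 = -7)
Y = 2 (Y = -5 - 1*(-7) = -5 + 7 = 2)
Y*(m - 12) = 2*(15 - 12) = 2*3 = 6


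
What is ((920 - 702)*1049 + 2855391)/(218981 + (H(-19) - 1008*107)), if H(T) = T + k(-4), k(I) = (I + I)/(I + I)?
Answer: 3084073/111107 ≈ 27.758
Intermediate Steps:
k(I) = 1 (k(I) = (2*I)/((2*I)) = (2*I)*(1/(2*I)) = 1)
H(T) = 1 + T (H(T) = T + 1 = 1 + T)
((920 - 702)*1049 + 2855391)/(218981 + (H(-19) - 1008*107)) = ((920 - 702)*1049 + 2855391)/(218981 + ((1 - 19) - 1008*107)) = (218*1049 + 2855391)/(218981 + (-18 - 107856)) = (228682 + 2855391)/(218981 - 107874) = 3084073/111107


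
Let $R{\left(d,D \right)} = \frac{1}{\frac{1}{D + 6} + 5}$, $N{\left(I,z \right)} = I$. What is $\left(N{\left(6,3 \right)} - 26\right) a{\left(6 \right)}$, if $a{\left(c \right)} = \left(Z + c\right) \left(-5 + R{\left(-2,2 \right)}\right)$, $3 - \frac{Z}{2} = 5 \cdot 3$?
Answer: $- \frac{70920}{41} \approx -1729.8$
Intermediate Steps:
$Z = -24$ ($Z = 6 - 2 \cdot 5 \cdot 3 = 6 - 30 = -24$)
$R{\left(d,D \right)} = \frac{1}{5 + \frac{1}{6 + D}}$ ($R{\left(d,D \right)} = \frac{1}{\frac{1}{6 + D} + 5} = \frac{1}{5 + \frac{1}{6 + D}}$)
$a{\left(c \right)} = \frac{4728}{41} - \frac{197 c}{41}$ ($a{\left(c \right)} = \left(-24 + c\right) \left(-5 + \frac{6 + 2}{31 + 5 \cdot 2}\right) = \left(-24 + c\right) \left(-5 + \frac{1}{31 + 10} \cdot 8\right) = \left(-24 + c\right) \left(-5 + \frac{1}{41} \cdot 8\right) = \left(-24 + c\right) \left(-5 + \frac{8}{41}\right) = \left(-24 + c\right) \left(- \frac{197}{41}\right) = \frac{4728}{41} - \frac{197 c}{41}$)
$\left(N{\left(6,3 \right)} - 26\right) a{\left(6 \right)} = \left(6 - 26\right) \left(\frac{4728}{41} - \frac{1182}{41}\right) = - 20 \left(\frac{4728}{41} - \frac{1182}{41}\right) = \left(-20\right) \frac{3546}{41} = - \frac{70920}{41}$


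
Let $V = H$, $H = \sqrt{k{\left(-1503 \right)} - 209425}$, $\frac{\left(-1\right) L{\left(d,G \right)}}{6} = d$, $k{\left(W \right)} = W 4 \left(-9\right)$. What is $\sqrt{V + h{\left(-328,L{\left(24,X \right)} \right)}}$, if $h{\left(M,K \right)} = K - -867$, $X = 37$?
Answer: $\sqrt{723 + i \sqrt{155317}} \approx 27.807 + 7.0864 i$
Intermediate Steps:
$k{\left(W \right)} = - 36 W$ ($k{\left(W \right)} = 4 W \left(-9\right) = - 36 W$)
$L{\left(d,G \right)} = - 6 d$
$h{\left(M,K \right)} = 867 + K$ ($h{\left(M,K \right)} = K + 867 = 867 + K$)
$H = i \sqrt{155317}$ ($H = \sqrt{\left(-36\right) \left(-1503\right) - 209425} = \sqrt{54108 - 209425} = \sqrt{-155317} = i \sqrt{155317} \approx 394.1 i$)
$V = i \sqrt{155317} \approx 394.1 i$
$\sqrt{V + h{\left(-328,L{\left(24,X \right)} \right)}} = \sqrt{i \sqrt{155317} + \left(867 - 144\right)} = \sqrt{i \sqrt{155317} + 723} = \sqrt{723 + i \sqrt{155317}}$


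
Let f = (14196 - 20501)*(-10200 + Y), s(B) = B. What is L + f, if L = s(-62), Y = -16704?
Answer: 169629658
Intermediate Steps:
L = -62
f = 169629720 (f = (14196 - 20501)*(-10200 - 16704) = -6305*(-26904) = 169629720)
L + f = -62 + 169629720 = 169629658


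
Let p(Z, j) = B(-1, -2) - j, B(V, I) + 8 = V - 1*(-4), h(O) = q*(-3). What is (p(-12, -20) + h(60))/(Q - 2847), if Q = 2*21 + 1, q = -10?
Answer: -45/2804 ≈ -0.016048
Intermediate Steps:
h(O) = 30 (h(O) = -10*(-3) = 30)
B(V, I) = -4 + V (B(V, I) = -8 + (V - 1*(-4)) = -8 + (V + 4) = -8 + (4 + V) = -4 + V)
p(Z, j) = -5 - j (p(Z, j) = (-4 - 1) - j = -5 - j)
Q = 43 (Q = 42 + 1 = 43)
(p(-12, -20) + h(60))/(Q - 2847) = ((-5 - 1*(-20)) + 30)/(43 - 2847) = ((-5 + 20) + 30)/(-2804) = (15 + 30)*(-1/2804) = 45*(-1/2804) = -45/2804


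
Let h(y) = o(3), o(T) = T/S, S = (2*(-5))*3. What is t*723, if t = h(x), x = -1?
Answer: -723/10 ≈ -72.300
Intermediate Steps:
S = -30 (S = -10*3 = -30)
o(T) = -T/30 (o(T) = T/(-30) = T*(-1/30) = -T/30)
h(y) = -⅒ (h(y) = -1/30*3 = -⅒)
t = -⅒ ≈ -0.10000
t*723 = -⅒*723 = -723/10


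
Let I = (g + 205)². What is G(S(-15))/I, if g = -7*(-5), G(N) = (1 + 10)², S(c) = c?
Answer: 121/57600 ≈ 0.0021007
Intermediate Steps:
G(N) = 121 (G(N) = 11² = 121)
g = 35
I = 57600 (I = (35 + 205)² = 240² = 57600)
G(S(-15))/I = 121/57600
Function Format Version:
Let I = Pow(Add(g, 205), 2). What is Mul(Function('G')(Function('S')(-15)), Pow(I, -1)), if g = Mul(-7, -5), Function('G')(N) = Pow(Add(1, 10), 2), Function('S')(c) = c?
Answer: Rational(121, 57600) ≈ 0.0021007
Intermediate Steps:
Function('G')(N) = 121 (Function('G')(N) = Pow(11, 2) = 121)
g = 35
I = 57600 (I = Pow(Add(35, 205), 2) = Pow(240, 2) = 57600)
Mul(Function('G')(Function('S')(-15)), Pow(I, -1)) = Mul(121, Pow(57600, -1)) = Mul(121, Rational(1, 57600)) = Rational(121, 57600)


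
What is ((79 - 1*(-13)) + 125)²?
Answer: 47089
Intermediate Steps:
((79 - 1*(-13)) + 125)² = ((79 + 13) + 125)² = (92 + 125)² = 217² = 47089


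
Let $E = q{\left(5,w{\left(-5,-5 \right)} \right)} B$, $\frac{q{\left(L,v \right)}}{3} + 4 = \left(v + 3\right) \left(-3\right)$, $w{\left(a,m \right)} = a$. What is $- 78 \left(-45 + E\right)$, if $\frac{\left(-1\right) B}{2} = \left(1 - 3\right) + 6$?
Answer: $7254$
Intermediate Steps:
$q{\left(L,v \right)} = -39 - 9 v$ ($q{\left(L,v \right)} = -12 + 3 \left(v + 3\right) \left(-3\right) = -12 + 3 \left(3 + v\right) \left(-3\right) = -12 + 3 \left(-9 - 3 v\right) = -12 - \left(27 + 9 v\right) = -39 - 9 v$)
$B = -8$ ($B = - 2 \left(\left(1 - 3\right) + 6\right) = - 2 \left(-2 + 6\right) = \left(-2\right) 4 = -8$)
$E = -48$ ($E = \left(-39 - -45\right) \left(-8\right) = \left(-39 + 45\right) \left(-8\right) = 6 \left(-8\right) = -48$)
$- 78 \left(-45 + E\right) = - 78 \left(-45 - 48\right) = \left(-78\right) \left(-93\right) = 7254$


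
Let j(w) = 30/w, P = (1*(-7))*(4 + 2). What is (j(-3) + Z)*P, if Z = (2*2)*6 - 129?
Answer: 4830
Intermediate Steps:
P = -42 (P = -7*6 = -42)
Z = -105 (Z = 4*6 - 129 = 24 - 129 = -105)
(j(-3) + Z)*P = (30/(-3) - 105)*(-42) = (30*(-⅓) - 105)*(-42) = (-10 - 105)*(-42) = -115*(-42) = 4830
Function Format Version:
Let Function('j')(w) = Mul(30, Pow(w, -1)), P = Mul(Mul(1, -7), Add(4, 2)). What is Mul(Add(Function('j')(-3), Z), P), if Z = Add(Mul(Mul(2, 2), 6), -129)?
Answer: 4830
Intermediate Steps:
P = -42 (P = Mul(-7, 6) = -42)
Z = -105 (Z = Add(Mul(4, 6), -129) = Add(24, -129) = -105)
Mul(Add(Function('j')(-3), Z), P) = Mul(Add(Mul(30, Pow(-3, -1)), -105), -42) = Mul(Add(Mul(30, Rational(-1, 3)), -105), -42) = Mul(Add(-10, -105), -42) = Mul(-115, -42) = 4830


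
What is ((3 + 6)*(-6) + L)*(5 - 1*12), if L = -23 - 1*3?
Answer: 560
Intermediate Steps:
L = -26 (L = -23 - 3 = -26)
((3 + 6)*(-6) + L)*(5 - 1*12) = ((3 + 6)*(-6) - 26)*(5 - 1*12) = (9*(-6) - 26)*(5 - 12) = (-54 - 26)*(-7) = -80*(-7) = 560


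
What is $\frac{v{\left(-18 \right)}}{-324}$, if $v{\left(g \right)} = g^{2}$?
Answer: $-1$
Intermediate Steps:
$\frac{v{\left(-18 \right)}}{-324} = \frac{\left(-18\right)^{2}}{-324} = 324 \left(- \frac{1}{324}\right) = -1$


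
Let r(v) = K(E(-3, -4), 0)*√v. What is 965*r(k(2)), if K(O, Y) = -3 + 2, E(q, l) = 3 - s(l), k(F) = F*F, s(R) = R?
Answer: -1930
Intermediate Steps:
k(F) = F²
E(q, l) = 3 - l
K(O, Y) = -1
r(v) = -√v
965*r(k(2)) = 965*(-√(2²)) = 965*(-√4) = 965*(-1*2) = 965*(-2) = -1930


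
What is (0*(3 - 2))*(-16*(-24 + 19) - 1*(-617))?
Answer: 0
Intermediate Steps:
(0*(3 - 2))*(-16*(-24 + 19) - 1*(-617)) = (0*1)*(-16*(-5) + 617) = 0*(80 + 617) = 0*697 = 0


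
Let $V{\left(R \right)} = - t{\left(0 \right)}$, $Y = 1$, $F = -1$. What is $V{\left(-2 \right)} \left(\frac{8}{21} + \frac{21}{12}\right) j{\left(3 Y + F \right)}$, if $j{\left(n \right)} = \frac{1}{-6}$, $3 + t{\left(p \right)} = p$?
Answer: $- \frac{179}{168} \approx -1.0655$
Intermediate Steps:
$t{\left(p \right)} = -3 + p$
$j{\left(n \right)} = - \frac{1}{6}$
$V{\left(R \right)} = 3$ ($V{\left(R \right)} = - (-3 + 0) = \left(-1\right) \left(-3\right) = 3$)
$V{\left(-2 \right)} \left(\frac{8}{21} + \frac{21}{12}\right) j{\left(3 Y + F \right)} = 3 \left(\frac{8}{21} + \frac{21}{12}\right) \left(- \frac{1}{6}\right) = 3 \left(8 \cdot \frac{1}{21} + 21 \cdot \frac{1}{12}\right) \left(- \frac{1}{6}\right) = 3 \left(\frac{8}{21} + \frac{7}{4}\right) \left(- \frac{1}{6}\right) = 3 \cdot \frac{179}{84} \left(- \frac{1}{6}\right) = \frac{179}{28} \left(- \frac{1}{6}\right) = - \frac{179}{168}$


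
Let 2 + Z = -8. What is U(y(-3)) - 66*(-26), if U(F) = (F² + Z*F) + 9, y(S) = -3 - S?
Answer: 1725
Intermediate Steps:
Z = -10 (Z = -2 - 8 = -10)
U(F) = 9 + F² - 10*F (U(F) = (F² - 10*F) + 9 = 9 + F² - 10*F)
U(y(-3)) - 66*(-26) = (9 + (-3 - 1*(-3))² - 10*(-3 - 1*(-3))) - 66*(-26) = (9 + (-3 + 3)² - 10*(-3 + 3)) + 1716 = (9 + 0² - 10*0) + 1716 = (9 + 0 + 0) + 1716 = 9 + 1716 = 1725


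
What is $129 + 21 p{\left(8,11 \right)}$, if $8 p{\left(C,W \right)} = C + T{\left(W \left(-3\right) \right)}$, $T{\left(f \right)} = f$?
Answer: $\frac{507}{8} \approx 63.375$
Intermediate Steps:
$p{\left(C,W \right)} = - \frac{3 W}{8} + \frac{C}{8}$ ($p{\left(C,W \right)} = \frac{C + W \left(-3\right)}{8} = \frac{C - 3 W}{8} = - \frac{3 W}{8} + \frac{C}{8}$)
$129 + 21 p{\left(8,11 \right)} = 129 + 21 \left(\left(- \frac{3}{8}\right) 11 + \frac{1}{8} \cdot 8\right) = 129 + 21 \left(- \frac{33}{8} + 1\right) = 129 + 21 \left(- \frac{25}{8}\right) = 129 - \frac{525}{8} = \frac{507}{8}$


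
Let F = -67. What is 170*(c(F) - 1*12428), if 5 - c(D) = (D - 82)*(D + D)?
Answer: -5506130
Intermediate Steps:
c(D) = 5 - 2*D*(-82 + D) (c(D) = 5 - (D - 82)*(D + D) = 5 - (-82 + D)*2*D = 5 - 2*D*(-82 + D))
170*(c(F) - 1*12428) = 170*((5 - 2*(-67)² + 164*(-67)) - 1*12428) = 170*((5 - 2*4489 - 10988) - 12428) = 170*((5 - 8978 - 10988) - 12428) = 170*(-19961 - 12428) = 170*(-32389) = -5506130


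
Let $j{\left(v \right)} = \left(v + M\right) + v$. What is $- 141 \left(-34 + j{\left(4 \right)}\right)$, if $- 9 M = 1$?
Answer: $\frac{11045}{3} \approx 3681.7$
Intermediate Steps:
$M = - \frac{1}{9}$ ($M = \left(- \frac{1}{9}\right) 1 = - \frac{1}{9} \approx -0.11111$)
$j{\left(v \right)} = - \frac{1}{9} + 2 v$ ($j{\left(v \right)} = \left(v - \frac{1}{9}\right) + v = \left(- \frac{1}{9} + v\right) + v = - \frac{1}{9} + 2 v$)
$- 141 \left(-34 + j{\left(4 \right)}\right) = - 141 \left(-34 + \left(- \frac{1}{9} + 2 \cdot 4\right)\right) = - 141 \left(-34 + \left(- \frac{1}{9} + 8\right)\right) = - 141 \left(-34 + \frac{71}{9}\right) = \left(-141\right) \left(- \frac{235}{9}\right) = \frac{11045}{3}$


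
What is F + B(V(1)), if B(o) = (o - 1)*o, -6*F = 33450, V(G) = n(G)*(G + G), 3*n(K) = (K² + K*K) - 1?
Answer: -50177/9 ≈ -5575.2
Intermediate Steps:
n(K) = -⅓ + 2*K²/3 (n(K) = ((K² + K*K) - 1)/3 = ((K² + K²) - 1)/3 = (2*K² - 1)/3 = (-1 + 2*K²)/3 = -⅓ + 2*K²/3)
V(G) = 2*G*(-⅓ + 2*G²/3) (V(G) = (-⅓ + 2*G²/3)*(G + G) = (-⅓ + 2*G²/3)*(2*G) = 2*G*(-⅓ + 2*G²/3))
F = -5575 (F = -⅙*33450 = -5575)
B(o) = o*(-1 + o) (B(o) = (-1 + o)*o = o*(-1 + o))
F + B(V(1)) = -5575 + ((⅔)*1*(-1 + 2*1²))*(-1 + (⅔)*1*(-1 + 2*1²)) = -5575 + ((⅔)*1*(-1 + 2*1))*(-1 + (⅔)*1*(-1 + 2*1)) = -5575 + ((⅔)*1*(-1 + 2))*(-1 + (⅔)*1*(-1 + 2)) = -5575 + ((⅔)*1*1)*(-1 + (⅔)*1*1) = -5575 + 2*(-1 + ⅔)/3 = -5575 + (⅔)*(-⅓) = -5575 - 2/9 = -50177/9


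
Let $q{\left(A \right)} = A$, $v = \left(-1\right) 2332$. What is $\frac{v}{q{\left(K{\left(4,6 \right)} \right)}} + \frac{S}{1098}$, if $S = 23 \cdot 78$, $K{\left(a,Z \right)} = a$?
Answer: $- \frac{106390}{183} \approx -581.37$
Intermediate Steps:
$v = -2332$
$S = 1794$
$\frac{v}{q{\left(K{\left(4,6 \right)} \right)}} + \frac{S}{1098} = - \frac{2332}{4} + \frac{1794}{1098} = \left(-2332\right) \frac{1}{4} + 1794 \cdot \frac{1}{1098} = -583 + \frac{299}{183} = - \frac{106390}{183}$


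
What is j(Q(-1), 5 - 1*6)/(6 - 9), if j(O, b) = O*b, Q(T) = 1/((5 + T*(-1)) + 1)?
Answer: 1/21 ≈ 0.047619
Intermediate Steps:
Q(T) = 1/(6 - T) (Q(T) = 1/((5 - T) + 1) = 1/(6 - T))
j(Q(-1), 5 - 1*6)/(6 - 9) = ((-1/(-6 - 1))*(5 - 1*6))/(6 - 9) = ((-1/(-7))*(5 - 6))/(6 - 3*3) = (-1*(-⅐)*(-1))/(6 - 9) = ((⅐)*(-1))/(-3) = -⅐*(-⅓) = 1/21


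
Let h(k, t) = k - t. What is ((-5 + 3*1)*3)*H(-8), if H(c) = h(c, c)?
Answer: 0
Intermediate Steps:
H(c) = 0 (H(c) = c - c = 0)
((-5 + 3*1)*3)*H(-8) = ((-5 + 3*1)*3)*0 = ((-5 + 3)*3)*0 = -2*3*0 = -6*0 = 0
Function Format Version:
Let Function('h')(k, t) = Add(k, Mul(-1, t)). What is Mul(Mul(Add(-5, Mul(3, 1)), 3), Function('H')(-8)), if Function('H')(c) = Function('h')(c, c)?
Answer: 0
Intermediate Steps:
Function('H')(c) = 0 (Function('H')(c) = Add(c, Mul(-1, c)) = 0)
Mul(Mul(Add(-5, Mul(3, 1)), 3), Function('H')(-8)) = Mul(Mul(Add(-5, Mul(3, 1)), 3), 0) = Mul(Mul(Add(-5, 3), 3), 0) = Mul(Mul(-2, 3), 0) = Mul(-6, 0) = 0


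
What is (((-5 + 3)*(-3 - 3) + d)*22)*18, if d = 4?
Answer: 6336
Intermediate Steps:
(((-5 + 3)*(-3 - 3) + d)*22)*18 = (((-5 + 3)*(-3 - 3) + 4)*22)*18 = ((-2*(-6) + 4)*22)*18 = ((12 + 4)*22)*18 = (16*22)*18 = 352*18 = 6336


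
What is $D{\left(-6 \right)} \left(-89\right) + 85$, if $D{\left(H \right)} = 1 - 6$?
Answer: $530$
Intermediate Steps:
$D{\left(H \right)} = -5$ ($D{\left(H \right)} = 1 - 6 = -5$)
$D{\left(-6 \right)} \left(-89\right) + 85 = \left(-5\right) \left(-89\right) + 85 = 445 + 85 = 530$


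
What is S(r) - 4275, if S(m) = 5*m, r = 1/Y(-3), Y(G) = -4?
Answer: -17105/4 ≈ -4276.3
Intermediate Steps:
r = -¼ (r = 1/(-4) = -¼ ≈ -0.25000)
S(r) - 4275 = 5*(-¼) - 4275 = -5/4 - 4275 = -17105/4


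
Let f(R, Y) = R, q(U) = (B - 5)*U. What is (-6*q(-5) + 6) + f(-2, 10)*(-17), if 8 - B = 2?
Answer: 70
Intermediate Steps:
B = 6 (B = 8 - 1*2 = 8 - 2 = 6)
q(U) = U (q(U) = (6 - 5)*U = 1*U = U)
(-6*q(-5) + 6) + f(-2, 10)*(-17) = (-6*(-5) + 6) - 2*(-17) = (30 + 6) + 34 = 36 + 34 = 70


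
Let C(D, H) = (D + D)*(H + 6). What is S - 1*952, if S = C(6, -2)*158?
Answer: 6632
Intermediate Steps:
C(D, H) = 2*D*(6 + H) (C(D, H) = (2*D)*(6 + H) = 2*D*(6 + H))
S = 7584 (S = (2*6*(6 - 2))*158 = (2*6*4)*158 = 48*158 = 7584)
S - 1*952 = 7584 - 1*952 = 7584 - 952 = 6632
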